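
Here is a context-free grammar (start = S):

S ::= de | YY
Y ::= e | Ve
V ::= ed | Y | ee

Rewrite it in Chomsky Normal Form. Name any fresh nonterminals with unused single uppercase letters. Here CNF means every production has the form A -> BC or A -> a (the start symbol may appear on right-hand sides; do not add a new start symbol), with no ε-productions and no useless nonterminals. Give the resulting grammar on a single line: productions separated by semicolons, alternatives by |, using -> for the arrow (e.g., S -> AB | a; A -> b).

No ε-productions.
After unit-elimination: S -> YY | de; V -> e | Ve | ed | ee; Y -> e | Ve.
TERM: introduce A -> d, B -> e and substitute in every rule of length ≥2.

S -> AB | YY; A -> d; B -> e; V -> e | BA | BB | VB; Y -> e | VB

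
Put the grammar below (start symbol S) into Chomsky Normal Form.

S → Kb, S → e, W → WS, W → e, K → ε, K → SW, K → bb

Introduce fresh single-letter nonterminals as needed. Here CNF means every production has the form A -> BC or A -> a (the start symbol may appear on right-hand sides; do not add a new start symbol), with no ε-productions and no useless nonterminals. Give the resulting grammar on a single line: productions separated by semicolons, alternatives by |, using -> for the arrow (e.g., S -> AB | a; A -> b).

Nullable: {K}; after ε-elimination: S -> b | e | Kb; K -> SW | bb; W -> e | WS.
No unit productions to eliminate.
TERM: introduce A -> b and substitute in every rule of length ≥2.

S -> b | e | KA; A -> b; K -> AA | SW; W -> e | WS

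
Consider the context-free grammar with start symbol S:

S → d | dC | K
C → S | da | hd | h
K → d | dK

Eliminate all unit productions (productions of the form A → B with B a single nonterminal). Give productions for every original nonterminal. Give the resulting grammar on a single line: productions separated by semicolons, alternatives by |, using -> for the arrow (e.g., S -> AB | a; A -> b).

S -> d | dC | dK; C -> d | h | dC | dK | da | hd; K -> d | dK

Unit productions: C->S, S->K.
Unit pairs (A ⇒* B via units): (C,K), (C,S), (S,K).
S: inherits non-unit rules of {K, S} → d | dC | dK.
C: inherits non-unit rules of {C, K, S} → d | dC | dK | da | h | hd.
K: inherits non-unit rules of {K} → d | dK.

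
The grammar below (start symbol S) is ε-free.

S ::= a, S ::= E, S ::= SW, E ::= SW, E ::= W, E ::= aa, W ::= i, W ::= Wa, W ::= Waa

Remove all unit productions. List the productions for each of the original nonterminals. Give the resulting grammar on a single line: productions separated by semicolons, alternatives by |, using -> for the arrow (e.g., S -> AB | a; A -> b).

S -> a | i | SW | Wa | aa | Waa; E -> i | SW | Wa | aa | Waa; W -> i | Wa | Waa

Unit productions: E->W, S->E.
Unit pairs (A ⇒* B via units): (E,W), (S,E), (S,W).
S: inherits non-unit rules of {E, S, W} → SW | Wa | Waa | a | aa | i.
E: inherits non-unit rules of {E, W} → SW | Wa | Waa | aa | i.
W: inherits non-unit rules of {W} → Wa | Waa | i.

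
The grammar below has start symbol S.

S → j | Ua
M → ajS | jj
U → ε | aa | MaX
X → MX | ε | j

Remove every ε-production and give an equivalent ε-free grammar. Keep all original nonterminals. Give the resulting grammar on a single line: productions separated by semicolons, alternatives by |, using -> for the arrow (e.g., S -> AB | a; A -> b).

S -> a | j | Ua; M -> jj | ajS; U -> Ma | aa | MaX; X -> M | j | MX

Nullable set: {U, X}.
S -> Ua: U nullable, giving Ua | a.
Drop U -> ε.
U -> MaX: X nullable, giving Ma | MaX.
Drop X -> ε.
X -> MX: X nullable, giving M | MX.
Unchanged (no nullable symbols): S -> j; M -> ajS; M -> jj; U -> aa; X -> j.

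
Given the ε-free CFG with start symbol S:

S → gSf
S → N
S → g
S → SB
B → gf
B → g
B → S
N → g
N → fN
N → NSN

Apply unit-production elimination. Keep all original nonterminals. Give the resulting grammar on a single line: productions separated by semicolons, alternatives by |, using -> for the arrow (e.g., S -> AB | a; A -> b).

S -> g | SB | fN | NSN | gSf; B -> g | SB | fN | gf | NSN | gSf; N -> g | fN | NSN

Unit productions: B->S, S->N.
Unit pairs (A ⇒* B via units): (B,N), (B,S), (S,N).
S: inherits non-unit rules of {N, S} → NSN | SB | fN | g | gSf.
B: inherits non-unit rules of {B, N, S} → NSN | SB | fN | g | gSf | gf.
N: inherits non-unit rules of {N} → NSN | fN | g.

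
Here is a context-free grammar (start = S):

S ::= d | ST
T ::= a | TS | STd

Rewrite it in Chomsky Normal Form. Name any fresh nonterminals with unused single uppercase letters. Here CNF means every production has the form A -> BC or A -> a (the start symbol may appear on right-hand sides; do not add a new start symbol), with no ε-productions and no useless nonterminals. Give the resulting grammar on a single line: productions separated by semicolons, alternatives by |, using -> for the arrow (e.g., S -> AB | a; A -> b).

No ε-productions.
No unit productions to eliminate.
TERM: introduce A -> d and substitute in every rule of length ≥2.
BIN: T -> STA becomes T -> SB, B -> TA.

S -> d | ST; A -> d; B -> TA; T -> a | SB | TS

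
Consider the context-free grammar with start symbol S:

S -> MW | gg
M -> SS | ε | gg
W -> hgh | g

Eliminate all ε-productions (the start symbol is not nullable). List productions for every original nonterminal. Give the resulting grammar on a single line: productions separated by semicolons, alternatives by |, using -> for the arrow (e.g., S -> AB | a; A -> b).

S -> W | MW | gg; M -> SS | gg; W -> g | hgh

Nullable set: {M}.
S -> MW: M nullable, giving MW | W.
Drop M -> ε.
Unchanged (no nullable symbols): S -> gg; M -> SS; M -> gg; W -> g; W -> hgh.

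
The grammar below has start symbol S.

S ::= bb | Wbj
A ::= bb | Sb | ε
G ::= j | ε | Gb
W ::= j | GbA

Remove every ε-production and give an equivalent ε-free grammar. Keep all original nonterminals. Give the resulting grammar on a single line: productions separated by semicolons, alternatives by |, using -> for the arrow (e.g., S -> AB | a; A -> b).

Nullable set: {A, G}.
Drop A -> ε.
Drop G -> ε.
G -> Gb: G nullable, giving Gb | b.
W -> GbA: G, A nullable, giving Gb | GbA | b | bA.
Unchanged (no nullable symbols): S -> Wbj; S -> bb; A -> Sb; A -> bb; G -> j; W -> j.

S -> bb | Wbj; A -> Sb | bb; G -> b | j | Gb; W -> b | j | Gb | bA | GbA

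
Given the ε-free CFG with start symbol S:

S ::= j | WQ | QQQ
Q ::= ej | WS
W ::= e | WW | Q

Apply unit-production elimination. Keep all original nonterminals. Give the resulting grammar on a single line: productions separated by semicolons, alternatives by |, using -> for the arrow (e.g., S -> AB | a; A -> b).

Unit productions: W->Q.
Unit pairs (A ⇒* B via units): (W,Q).
S: inherits non-unit rules of {S} → QQQ | WQ | j.
Q: inherits non-unit rules of {Q} → WS | ej.
W: inherits non-unit rules of {Q, W} → WS | WW | e | ej.

S -> j | WQ | QQQ; Q -> WS | ej; W -> e | WS | WW | ej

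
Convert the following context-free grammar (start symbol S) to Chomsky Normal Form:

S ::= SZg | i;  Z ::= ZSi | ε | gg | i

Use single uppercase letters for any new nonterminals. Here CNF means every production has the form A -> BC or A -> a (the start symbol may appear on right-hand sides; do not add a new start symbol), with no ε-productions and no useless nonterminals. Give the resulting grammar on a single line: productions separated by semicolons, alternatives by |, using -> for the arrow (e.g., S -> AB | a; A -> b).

S -> i | SA | SC; A -> g; B -> i; C -> ZA; D -> SB; Z -> i | AA | SB | ZD

Nullable: {Z}; after ε-elimination: S -> i | Sg | SZg; Z -> i | Si | gg | ZSi.
No unit productions to eliminate.
TERM: introduce A -> g, B -> i and substitute in every rule of length ≥2.
BIN: S -> SZA becomes S -> SC, C -> ZA; Z -> ZSB becomes Z -> ZD, D -> SB.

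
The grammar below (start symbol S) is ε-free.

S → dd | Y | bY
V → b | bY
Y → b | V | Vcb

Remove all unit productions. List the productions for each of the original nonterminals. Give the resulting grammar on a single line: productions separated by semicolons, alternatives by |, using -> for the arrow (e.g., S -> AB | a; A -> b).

S -> b | bY | dd | Vcb; V -> b | bY; Y -> b | bY | Vcb

Unit productions: S->Y, Y->V.
Unit pairs (A ⇒* B via units): (S,V), (S,Y), (Y,V).
S: inherits non-unit rules of {S, V, Y} → Vcb | b | bY | dd.
V: inherits non-unit rules of {V} → b | bY.
Y: inherits non-unit rules of {V, Y} → Vcb | b | bY.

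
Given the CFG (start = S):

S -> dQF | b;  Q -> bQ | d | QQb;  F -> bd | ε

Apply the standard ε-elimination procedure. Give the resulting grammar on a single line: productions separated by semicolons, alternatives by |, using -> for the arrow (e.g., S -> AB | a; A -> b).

Nullable set: {F}.
S -> dQF: F nullable, giving dQ | dQF.
Drop F -> ε.
Unchanged (no nullable symbols): S -> b; F -> bd; Q -> QQb; Q -> bQ; Q -> d.

S -> b | dQ | dQF; F -> bd; Q -> d | bQ | QQb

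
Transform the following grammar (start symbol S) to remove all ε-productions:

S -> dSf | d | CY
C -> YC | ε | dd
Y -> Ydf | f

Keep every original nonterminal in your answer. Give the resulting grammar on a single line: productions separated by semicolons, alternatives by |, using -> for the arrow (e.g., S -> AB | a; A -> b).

S -> Y | d | CY | dSf; C -> Y | YC | dd; Y -> f | Ydf

Nullable set: {C}.
S -> CY: C nullable, giving CY | Y.
Drop C -> ε.
C -> YC: C nullable, giving Y | YC.
Unchanged (no nullable symbols): S -> d; S -> dSf; C -> dd; Y -> Ydf; Y -> f.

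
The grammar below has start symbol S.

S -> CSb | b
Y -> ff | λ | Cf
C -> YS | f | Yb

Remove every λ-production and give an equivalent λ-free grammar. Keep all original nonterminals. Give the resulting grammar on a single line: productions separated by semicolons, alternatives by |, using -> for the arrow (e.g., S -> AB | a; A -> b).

S -> b | CSb; C -> S | b | f | YS | Yb; Y -> Cf | ff

Nullable set: {Y}.
C -> YS: Y nullable, giving S | YS.
C -> Yb: Y nullable, giving Yb | b.
Drop Y -> λ.
Unchanged (no nullable symbols): S -> CSb; S -> b; C -> f; Y -> Cf; Y -> ff.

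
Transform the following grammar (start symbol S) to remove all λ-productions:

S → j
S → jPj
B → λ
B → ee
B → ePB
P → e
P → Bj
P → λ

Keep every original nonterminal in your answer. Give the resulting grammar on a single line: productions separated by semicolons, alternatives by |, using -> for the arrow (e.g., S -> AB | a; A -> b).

S -> j | jj | jPj; B -> e | eB | eP | ee | ePB; P -> e | j | Bj

Nullable set: {B, P}.
S -> jPj: P nullable, giving jPj | jj.
Drop B -> λ.
B -> ePB: P, B nullable, giving e | eB | eP | ePB.
Drop P -> λ.
P -> Bj: B nullable, giving Bj | j.
Unchanged (no nullable symbols): S -> j; B -> ee; P -> e.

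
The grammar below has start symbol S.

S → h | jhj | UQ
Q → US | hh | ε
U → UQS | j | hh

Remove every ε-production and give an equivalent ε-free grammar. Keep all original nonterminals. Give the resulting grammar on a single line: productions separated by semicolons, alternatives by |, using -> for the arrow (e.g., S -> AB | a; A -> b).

S -> U | h | UQ | jhj; Q -> US | hh; U -> j | US | hh | UQS

Nullable set: {Q}.
S -> UQ: Q nullable, giving U | UQ.
Drop Q -> ε.
U -> UQS: Q nullable, giving UQS | US.
Unchanged (no nullable symbols): S -> h; S -> jhj; Q -> US; Q -> hh; U -> hh; U -> j.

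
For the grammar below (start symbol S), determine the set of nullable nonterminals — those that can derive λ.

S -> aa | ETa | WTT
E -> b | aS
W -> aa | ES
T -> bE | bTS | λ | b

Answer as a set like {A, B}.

{T}

Directly nullable (have an ε-rule): {T}.
Not nullable: E, S, W — each has a terminal in every rule's right-hand side or depends on a non-nullable symbol.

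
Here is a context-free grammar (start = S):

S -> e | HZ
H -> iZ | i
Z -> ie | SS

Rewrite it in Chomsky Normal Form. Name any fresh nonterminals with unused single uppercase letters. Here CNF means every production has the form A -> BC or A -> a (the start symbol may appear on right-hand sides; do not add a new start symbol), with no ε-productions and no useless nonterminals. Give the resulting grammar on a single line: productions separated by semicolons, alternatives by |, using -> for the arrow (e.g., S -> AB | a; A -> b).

S -> e | HZ; A -> i; B -> e; H -> i | AZ; Z -> AB | SS

No ε-productions.
No unit productions to eliminate.
TERM: introduce B -> e, A -> i and substitute in every rule of length ≥2.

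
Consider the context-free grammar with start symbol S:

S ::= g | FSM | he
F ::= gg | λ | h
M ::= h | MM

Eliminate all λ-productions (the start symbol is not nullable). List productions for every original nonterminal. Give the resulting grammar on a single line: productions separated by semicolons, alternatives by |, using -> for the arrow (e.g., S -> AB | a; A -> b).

Nullable set: {F}.
S -> FSM: F nullable, giving FSM | SM.
Drop F -> λ.
Unchanged (no nullable symbols): S -> g; S -> he; F -> gg; F -> h; M -> MM; M -> h.

S -> g | SM | he | FSM; F -> h | gg; M -> h | MM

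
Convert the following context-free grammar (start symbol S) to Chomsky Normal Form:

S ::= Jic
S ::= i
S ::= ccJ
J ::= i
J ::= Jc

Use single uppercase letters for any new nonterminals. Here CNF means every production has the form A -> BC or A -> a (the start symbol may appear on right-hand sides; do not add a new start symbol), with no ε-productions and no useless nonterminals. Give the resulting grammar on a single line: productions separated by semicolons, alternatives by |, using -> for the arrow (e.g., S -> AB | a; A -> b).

S -> i | AC | JD; A -> c; B -> i; C -> AJ; D -> BA; J -> i | JA

No ε-productions.
No unit productions to eliminate.
TERM: introduce A -> c, B -> i and substitute in every rule of length ≥2.
BIN: S -> AAJ becomes S -> AC, C -> AJ; S -> JBA becomes S -> JD, D -> BA.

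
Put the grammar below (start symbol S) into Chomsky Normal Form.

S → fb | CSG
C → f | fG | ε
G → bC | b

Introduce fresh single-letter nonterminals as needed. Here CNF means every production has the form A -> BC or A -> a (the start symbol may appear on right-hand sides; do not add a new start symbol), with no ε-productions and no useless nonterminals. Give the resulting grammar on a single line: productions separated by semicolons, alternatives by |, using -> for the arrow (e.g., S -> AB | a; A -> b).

Nullable: {C}; after ε-elimination: S -> SG | fb | CSG; C -> f | fG; G -> b | bC.
No unit productions to eliminate.
TERM: introduce B -> b, A -> f and substitute in every rule of length ≥2.
BIN: S -> CSG becomes S -> CD, D -> SG.

S -> AB | CD | SG; A -> f; B -> b; C -> f | AG; D -> SG; G -> b | BC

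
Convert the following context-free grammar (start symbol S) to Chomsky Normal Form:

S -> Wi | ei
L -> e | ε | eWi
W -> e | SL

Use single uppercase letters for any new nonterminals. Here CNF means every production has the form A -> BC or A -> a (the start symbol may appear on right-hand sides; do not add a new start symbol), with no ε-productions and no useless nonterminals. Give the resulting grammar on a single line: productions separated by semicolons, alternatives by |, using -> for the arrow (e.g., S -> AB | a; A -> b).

Nullable: {L}; after ε-elimination: S -> Wi | ei; L -> e | eWi; W -> S | e | SL.
After unit-elimination: S -> Wi | ei; L -> e | eWi; W -> e | SL | Wi | ei.
TERM: introduce A -> e, B -> i and substitute in every rule of length ≥2.
BIN: L -> AWB becomes L -> AC, C -> WB.

S -> AB | WB; A -> e; B -> i; C -> WB; L -> e | AC; W -> e | AB | SL | WB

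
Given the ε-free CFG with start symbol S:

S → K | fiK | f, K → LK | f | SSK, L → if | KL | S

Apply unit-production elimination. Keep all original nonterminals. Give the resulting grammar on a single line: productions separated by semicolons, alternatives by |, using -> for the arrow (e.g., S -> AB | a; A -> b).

S -> f | LK | SSK | fiK; K -> f | LK | SSK; L -> f | KL | LK | if | SSK | fiK

Unit productions: L->S, S->K.
Unit pairs (A ⇒* B via units): (L,K), (L,S), (S,K).
S: inherits non-unit rules of {K, S} → LK | SSK | f | fiK.
K: inherits non-unit rules of {K} → LK | SSK | f.
L: inherits non-unit rules of {K, L, S} → KL | LK | SSK | f | fiK | if.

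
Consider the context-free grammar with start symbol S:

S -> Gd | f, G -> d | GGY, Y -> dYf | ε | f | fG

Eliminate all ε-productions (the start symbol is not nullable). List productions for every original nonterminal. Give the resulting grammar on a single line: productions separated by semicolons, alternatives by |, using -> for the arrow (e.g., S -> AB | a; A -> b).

Nullable set: {Y}.
G -> GGY: Y nullable, giving GG | GGY.
Drop Y -> ε.
Y -> dYf: Y nullable, giving dYf | df.
Unchanged (no nullable symbols): S -> Gd; S -> f; G -> d; Y -> f; Y -> fG.

S -> f | Gd; G -> d | GG | GGY; Y -> f | df | fG | dYf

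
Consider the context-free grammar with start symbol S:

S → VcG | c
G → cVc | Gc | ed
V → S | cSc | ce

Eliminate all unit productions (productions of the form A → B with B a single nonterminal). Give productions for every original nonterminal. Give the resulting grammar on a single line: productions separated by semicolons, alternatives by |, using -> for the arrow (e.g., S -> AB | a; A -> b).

Unit productions: V->S.
Unit pairs (A ⇒* B via units): (V,S).
S: inherits non-unit rules of {S} → VcG | c.
G: inherits non-unit rules of {G} → Gc | cVc | ed.
V: inherits non-unit rules of {S, V} → VcG | c | cSc | ce.

S -> c | VcG; G -> Gc | ed | cVc; V -> c | ce | VcG | cSc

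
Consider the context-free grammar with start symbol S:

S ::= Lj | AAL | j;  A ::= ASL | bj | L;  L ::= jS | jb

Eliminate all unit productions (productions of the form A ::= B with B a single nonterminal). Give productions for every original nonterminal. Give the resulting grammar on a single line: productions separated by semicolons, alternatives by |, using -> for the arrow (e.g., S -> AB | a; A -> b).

Unit productions: A->L.
Unit pairs (A ⇒* B via units): (A,L).
S: inherits non-unit rules of {S} → AAL | Lj | j.
A: inherits non-unit rules of {A, L} → ASL | bj | jS | jb.
L: inherits non-unit rules of {L} → jS | jb.

S -> j | Lj | AAL; A -> bj | jS | jb | ASL; L -> jS | jb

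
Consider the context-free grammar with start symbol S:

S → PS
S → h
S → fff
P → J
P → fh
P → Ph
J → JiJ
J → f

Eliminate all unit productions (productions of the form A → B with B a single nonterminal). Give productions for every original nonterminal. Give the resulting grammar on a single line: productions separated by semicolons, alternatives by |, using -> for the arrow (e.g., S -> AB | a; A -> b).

S -> h | PS | fff; J -> f | JiJ; P -> f | Ph | fh | JiJ

Unit productions: P->J.
Unit pairs (A ⇒* B via units): (P,J).
S: inherits non-unit rules of {S} → PS | fff | h.
J: inherits non-unit rules of {J} → JiJ | f.
P: inherits non-unit rules of {J, P} → JiJ | Ph | f | fh.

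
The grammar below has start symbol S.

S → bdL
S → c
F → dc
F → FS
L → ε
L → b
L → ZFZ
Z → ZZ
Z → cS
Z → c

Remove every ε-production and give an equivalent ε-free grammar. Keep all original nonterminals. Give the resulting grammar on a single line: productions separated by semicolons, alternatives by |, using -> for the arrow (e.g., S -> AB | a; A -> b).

Nullable set: {L}.
S -> bdL: L nullable, giving bd | bdL.
Drop L -> ε.
Unchanged (no nullable symbols): S -> c; F -> FS; F -> dc; L -> ZFZ; L -> b; Z -> ZZ; Z -> c; Z -> cS.

S -> c | bd | bdL; F -> FS | dc; L -> b | ZFZ; Z -> c | ZZ | cS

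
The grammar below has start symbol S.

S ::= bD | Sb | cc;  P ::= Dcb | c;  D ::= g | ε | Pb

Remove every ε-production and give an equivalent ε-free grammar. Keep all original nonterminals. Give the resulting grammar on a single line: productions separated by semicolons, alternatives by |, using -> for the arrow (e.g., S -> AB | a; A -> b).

S -> b | Sb | bD | cc; D -> g | Pb; P -> c | cb | Dcb

Nullable set: {D}.
S -> bD: D nullable, giving b | bD.
Drop D -> ε.
P -> Dcb: D nullable, giving Dcb | cb.
Unchanged (no nullable symbols): S -> Sb; S -> cc; D -> Pb; D -> g; P -> c.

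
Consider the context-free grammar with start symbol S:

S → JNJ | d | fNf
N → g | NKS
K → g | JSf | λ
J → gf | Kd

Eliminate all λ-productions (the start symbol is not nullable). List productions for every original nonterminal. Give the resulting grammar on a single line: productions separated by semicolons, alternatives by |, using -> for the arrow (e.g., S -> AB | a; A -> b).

S -> d | JNJ | fNf; J -> d | Kd | gf; K -> g | JSf; N -> g | NS | NKS

Nullable set: {K}.
J -> Kd: K nullable, giving Kd | d.
Drop K -> λ.
N -> NKS: K nullable, giving NKS | NS.
Unchanged (no nullable symbols): S -> JNJ; S -> d; S -> fNf; J -> gf; K -> JSf; K -> g; N -> g.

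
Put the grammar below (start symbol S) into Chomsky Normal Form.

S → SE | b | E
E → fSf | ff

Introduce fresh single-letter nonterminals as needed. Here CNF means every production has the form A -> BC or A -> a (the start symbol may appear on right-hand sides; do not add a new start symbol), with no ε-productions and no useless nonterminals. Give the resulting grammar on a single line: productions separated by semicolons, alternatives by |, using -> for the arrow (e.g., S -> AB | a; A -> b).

S -> b | AA | AC | SE; A -> f; B -> SA; C -> SA; E -> AA | AB

No ε-productions.
After unit-elimination: S -> b | SE | ff | fSf; E -> ff | fSf.
TERM: introduce A -> f and substitute in every rule of length ≥2.
BIN: E -> ASA becomes E -> AB, B -> SA; S -> ASA becomes S -> AC, C -> SA.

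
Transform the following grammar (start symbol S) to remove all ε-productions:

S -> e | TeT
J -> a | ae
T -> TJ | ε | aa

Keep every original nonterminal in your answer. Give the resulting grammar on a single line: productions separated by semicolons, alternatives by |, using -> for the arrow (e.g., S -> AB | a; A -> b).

S -> e | Te | eT | TeT; J -> a | ae; T -> J | TJ | aa

Nullable set: {T}.
S -> TeT: T, T nullable, giving Te | TeT | e | eT.
Drop T -> ε.
T -> TJ: T nullable, giving J | TJ.
Unchanged (no nullable symbols): S -> e; J -> a; J -> ae; T -> aa.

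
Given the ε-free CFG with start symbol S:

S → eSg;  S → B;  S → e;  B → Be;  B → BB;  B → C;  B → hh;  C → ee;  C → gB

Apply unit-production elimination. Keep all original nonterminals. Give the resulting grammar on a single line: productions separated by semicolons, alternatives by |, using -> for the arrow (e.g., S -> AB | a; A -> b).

S -> e | BB | Be | ee | gB | hh | eSg; B -> BB | Be | ee | gB | hh; C -> ee | gB

Unit productions: B->C, S->B.
Unit pairs (A ⇒* B via units): (B,C), (S,B), (S,C).
S: inherits non-unit rules of {B, C, S} → BB | Be | e | eSg | ee | gB | hh.
B: inherits non-unit rules of {B, C} → BB | Be | ee | gB | hh.
C: inherits non-unit rules of {C} → ee | gB.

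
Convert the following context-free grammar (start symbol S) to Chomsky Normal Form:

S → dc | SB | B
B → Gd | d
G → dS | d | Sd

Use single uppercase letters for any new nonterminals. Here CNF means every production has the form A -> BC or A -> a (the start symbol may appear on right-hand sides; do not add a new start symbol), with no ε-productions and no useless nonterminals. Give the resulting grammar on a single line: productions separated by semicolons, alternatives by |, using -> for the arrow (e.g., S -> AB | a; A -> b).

No ε-productions.
After unit-elimination: S -> d | Gd | SB | dc; B -> d | Gd; G -> d | Sd | dS.
TERM: introduce C -> c, A -> d and substitute in every rule of length ≥2.

S -> d | AC | GA | SB; A -> d; B -> d | GA; C -> c; G -> d | AS | SA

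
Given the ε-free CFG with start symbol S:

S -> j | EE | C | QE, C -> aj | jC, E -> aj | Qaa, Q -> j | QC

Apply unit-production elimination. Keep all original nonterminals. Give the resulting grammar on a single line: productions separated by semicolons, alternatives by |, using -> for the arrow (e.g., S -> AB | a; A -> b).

S -> j | EE | QE | aj | jC; C -> aj | jC; E -> aj | Qaa; Q -> j | QC

Unit productions: S->C.
Unit pairs (A ⇒* B via units): (S,C).
S: inherits non-unit rules of {C, S} → EE | QE | aj | j | jC.
C: inherits non-unit rules of {C} → aj | jC.
E: inherits non-unit rules of {E} → Qaa | aj.
Q: inherits non-unit rules of {Q} → QC | j.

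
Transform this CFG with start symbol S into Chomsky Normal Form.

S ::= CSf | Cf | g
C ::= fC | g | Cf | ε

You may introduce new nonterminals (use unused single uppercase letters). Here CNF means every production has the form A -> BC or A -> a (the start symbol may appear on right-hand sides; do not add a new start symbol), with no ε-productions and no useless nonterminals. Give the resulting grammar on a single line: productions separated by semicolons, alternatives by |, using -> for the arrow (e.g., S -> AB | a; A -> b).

Nullable: {C}; after ε-elimination: S -> f | g | Cf | Sf | CSf; C -> f | g | Cf | fC.
No unit productions to eliminate.
TERM: introduce A -> f and substitute in every rule of length ≥2.
BIN: S -> CSA becomes S -> CB, B -> SA.

S -> f | g | CA | CB | SA; A -> f; B -> SA; C -> f | g | AC | CA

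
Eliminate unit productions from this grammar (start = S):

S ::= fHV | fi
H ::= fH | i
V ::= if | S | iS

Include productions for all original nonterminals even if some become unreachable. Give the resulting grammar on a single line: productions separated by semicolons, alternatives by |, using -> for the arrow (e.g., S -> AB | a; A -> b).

S -> fi | fHV; H -> i | fH; V -> fi | iS | if | fHV

Unit productions: V->S.
Unit pairs (A ⇒* B via units): (V,S).
S: inherits non-unit rules of {S} → fHV | fi.
H: inherits non-unit rules of {H} → fH | i.
V: inherits non-unit rules of {S, V} → fHV | fi | iS | if.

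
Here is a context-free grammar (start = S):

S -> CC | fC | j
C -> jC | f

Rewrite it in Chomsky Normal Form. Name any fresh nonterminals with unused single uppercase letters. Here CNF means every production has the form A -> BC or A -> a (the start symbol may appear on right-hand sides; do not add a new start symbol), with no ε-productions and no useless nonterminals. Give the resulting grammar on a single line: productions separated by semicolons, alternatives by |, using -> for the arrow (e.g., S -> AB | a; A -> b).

No ε-productions.
No unit productions to eliminate.
TERM: introduce B -> f, A -> j and substitute in every rule of length ≥2.

S -> j | BC | CC; A -> j; B -> f; C -> f | AC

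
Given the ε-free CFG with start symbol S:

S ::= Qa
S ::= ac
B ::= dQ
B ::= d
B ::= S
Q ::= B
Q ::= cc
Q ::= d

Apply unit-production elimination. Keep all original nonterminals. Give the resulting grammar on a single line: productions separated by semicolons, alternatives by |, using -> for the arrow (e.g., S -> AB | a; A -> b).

S -> Qa | ac; B -> d | Qa | ac | dQ; Q -> d | Qa | ac | cc | dQ

Unit productions: B->S, Q->B.
Unit pairs (A ⇒* B via units): (B,S), (Q,B), (Q,S).
S: inherits non-unit rules of {S} → Qa | ac.
B: inherits non-unit rules of {B, S} → Qa | ac | d | dQ.
Q: inherits non-unit rules of {B, Q, S} → Qa | ac | cc | d | dQ.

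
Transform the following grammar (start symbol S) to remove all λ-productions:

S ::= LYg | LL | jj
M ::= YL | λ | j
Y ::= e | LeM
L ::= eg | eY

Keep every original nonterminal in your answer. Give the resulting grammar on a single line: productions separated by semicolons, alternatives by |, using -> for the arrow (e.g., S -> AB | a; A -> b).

Nullable set: {M}.
Drop M -> λ.
Y -> LeM: M nullable, giving Le | LeM.
Unchanged (no nullable symbols): S -> LL; S -> LYg; S -> jj; L -> eY; L -> eg; M -> YL; M -> j; Y -> e.

S -> LL | jj | LYg; L -> eY | eg; M -> j | YL; Y -> e | Le | LeM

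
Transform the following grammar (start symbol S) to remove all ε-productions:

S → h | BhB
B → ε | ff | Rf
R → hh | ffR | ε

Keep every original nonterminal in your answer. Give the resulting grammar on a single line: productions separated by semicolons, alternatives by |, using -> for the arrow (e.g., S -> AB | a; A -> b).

S -> h | Bh | hB | BhB; B -> f | Rf | ff; R -> ff | hh | ffR

Nullable set: {B, R}.
S -> BhB: B, B nullable, giving Bh | BhB | h | hB.
Drop B -> ε.
B -> Rf: R nullable, giving Rf | f.
Drop R -> ε.
R -> ffR: R nullable, giving ff | ffR.
Unchanged (no nullable symbols): S -> h; B -> ff; R -> hh.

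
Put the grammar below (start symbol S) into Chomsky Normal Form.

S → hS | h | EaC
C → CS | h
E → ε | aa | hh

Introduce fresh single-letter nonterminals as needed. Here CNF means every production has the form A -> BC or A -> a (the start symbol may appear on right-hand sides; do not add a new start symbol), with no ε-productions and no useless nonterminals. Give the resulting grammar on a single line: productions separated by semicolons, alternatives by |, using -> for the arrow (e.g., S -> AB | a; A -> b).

Nullable: {E}; after ε-elimination: S -> h | aC | hS | EaC; C -> h | CS; E -> aa | hh.
No unit productions to eliminate.
TERM: introduce A -> a, B -> h and substitute in every rule of length ≥2.
BIN: S -> EAC becomes S -> ED, D -> AC.

S -> h | AC | BS | ED; A -> a; B -> h; C -> h | CS; D -> AC; E -> AA | BB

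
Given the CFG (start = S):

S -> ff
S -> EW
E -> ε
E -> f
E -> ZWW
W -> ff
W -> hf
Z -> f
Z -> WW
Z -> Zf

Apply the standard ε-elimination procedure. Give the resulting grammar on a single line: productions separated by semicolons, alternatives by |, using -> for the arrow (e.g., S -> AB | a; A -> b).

Nullable set: {E}.
S -> EW: E nullable, giving EW | W.
Drop E -> ε.
Unchanged (no nullable symbols): S -> ff; E -> ZWW; E -> f; W -> ff; W -> hf; Z -> WW; Z -> Zf; Z -> f.

S -> W | EW | ff; E -> f | ZWW; W -> ff | hf; Z -> f | WW | Zf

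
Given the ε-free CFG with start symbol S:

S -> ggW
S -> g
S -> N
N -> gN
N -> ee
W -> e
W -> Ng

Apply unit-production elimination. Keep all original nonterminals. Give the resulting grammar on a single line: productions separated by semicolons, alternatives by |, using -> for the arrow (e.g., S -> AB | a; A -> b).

Unit productions: S->N.
Unit pairs (A ⇒* B via units): (S,N).
S: inherits non-unit rules of {N, S} → ee | g | gN | ggW.
N: inherits non-unit rules of {N} → ee | gN.
W: inherits non-unit rules of {W} → Ng | e.

S -> g | ee | gN | ggW; N -> ee | gN; W -> e | Ng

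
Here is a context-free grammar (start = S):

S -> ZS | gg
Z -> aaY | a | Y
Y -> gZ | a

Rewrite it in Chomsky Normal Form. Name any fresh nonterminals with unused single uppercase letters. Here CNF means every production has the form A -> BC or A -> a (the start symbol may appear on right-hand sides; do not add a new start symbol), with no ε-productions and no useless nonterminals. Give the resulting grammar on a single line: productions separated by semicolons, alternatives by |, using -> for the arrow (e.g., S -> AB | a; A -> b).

No ε-productions.
After unit-elimination: S -> ZS | gg; Y -> a | gZ; Z -> a | gZ | aaY.
TERM: introduce B -> a, A -> g and substitute in every rule of length ≥2.
BIN: Z -> BBY becomes Z -> BC, C -> BY.

S -> AA | ZS; A -> g; B -> a; C -> BY; Y -> a | AZ; Z -> a | AZ | BC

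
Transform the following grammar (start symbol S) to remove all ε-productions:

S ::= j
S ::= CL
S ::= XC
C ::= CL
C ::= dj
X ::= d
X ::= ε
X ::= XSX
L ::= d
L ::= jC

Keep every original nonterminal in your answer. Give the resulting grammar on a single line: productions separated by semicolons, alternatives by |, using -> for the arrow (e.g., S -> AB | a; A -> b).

Nullable set: {X}.
S -> XC: X nullable, giving C | XC.
Drop X -> ε.
X -> XSX: X, X nullable, giving S | SX | XS | XSX.
Unchanged (no nullable symbols): S -> CL; S -> j; C -> CL; C -> dj; L -> d; L -> jC; X -> d.

S -> C | j | CL | XC; C -> CL | dj; L -> d | jC; X -> S | d | SX | XS | XSX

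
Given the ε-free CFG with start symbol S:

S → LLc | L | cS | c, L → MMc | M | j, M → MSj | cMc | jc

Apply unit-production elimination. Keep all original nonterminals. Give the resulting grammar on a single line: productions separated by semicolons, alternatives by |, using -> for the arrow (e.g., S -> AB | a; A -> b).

Unit productions: L->M, S->L.
Unit pairs (A ⇒* B via units): (L,M), (S,L), (S,M).
S: inherits non-unit rules of {L, M, S} → LLc | MMc | MSj | c | cMc | cS | j | jc.
L: inherits non-unit rules of {L, M} → MMc | MSj | cMc | j | jc.
M: inherits non-unit rules of {M} → MSj | cMc | jc.

S -> c | j | cS | jc | LLc | MMc | MSj | cMc; L -> j | jc | MMc | MSj | cMc; M -> jc | MSj | cMc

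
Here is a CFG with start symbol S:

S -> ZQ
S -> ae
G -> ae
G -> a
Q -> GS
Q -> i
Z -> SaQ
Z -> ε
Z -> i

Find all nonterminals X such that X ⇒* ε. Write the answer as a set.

Directly nullable (have an ε-rule): {Z}.
Not nullable: G, Q, S — each has a terminal in every rule's right-hand side or depends on a non-nullable symbol.

{Z}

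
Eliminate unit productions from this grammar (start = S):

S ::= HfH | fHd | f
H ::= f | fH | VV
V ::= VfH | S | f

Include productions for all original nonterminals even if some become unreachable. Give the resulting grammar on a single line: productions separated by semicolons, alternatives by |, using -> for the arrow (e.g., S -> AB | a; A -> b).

S -> f | HfH | fHd; H -> f | VV | fH; V -> f | HfH | VfH | fHd

Unit productions: V->S.
Unit pairs (A ⇒* B via units): (V,S).
S: inherits non-unit rules of {S} → HfH | f | fHd.
H: inherits non-unit rules of {H} → VV | f | fH.
V: inherits non-unit rules of {S, V} → HfH | VfH | f | fHd.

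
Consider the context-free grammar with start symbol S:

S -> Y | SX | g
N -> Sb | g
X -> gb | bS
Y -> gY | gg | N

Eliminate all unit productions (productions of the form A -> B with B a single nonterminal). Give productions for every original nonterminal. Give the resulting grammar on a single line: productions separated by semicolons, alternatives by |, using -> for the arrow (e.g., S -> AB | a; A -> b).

S -> g | SX | Sb | gY | gg; N -> g | Sb; X -> bS | gb; Y -> g | Sb | gY | gg

Unit productions: S->Y, Y->N.
Unit pairs (A ⇒* B via units): (S,N), (S,Y), (Y,N).
S: inherits non-unit rules of {N, S, Y} → SX | Sb | g | gY | gg.
N: inherits non-unit rules of {N} → Sb | g.
X: inherits non-unit rules of {X} → bS | gb.
Y: inherits non-unit rules of {N, Y} → Sb | g | gY | gg.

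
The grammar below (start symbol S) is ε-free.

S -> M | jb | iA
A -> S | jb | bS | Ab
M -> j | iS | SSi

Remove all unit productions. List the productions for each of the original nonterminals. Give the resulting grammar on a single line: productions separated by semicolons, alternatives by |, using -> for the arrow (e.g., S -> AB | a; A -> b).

S -> j | iA | iS | jb | SSi; A -> j | Ab | bS | iA | iS | jb | SSi; M -> j | iS | SSi

Unit productions: A->S, S->M.
Unit pairs (A ⇒* B via units): (A,M), (A,S), (S,M).
S: inherits non-unit rules of {M, S} → SSi | iA | iS | j | jb.
A: inherits non-unit rules of {A, M, S} → Ab | SSi | bS | iA | iS | j | jb.
M: inherits non-unit rules of {M} → SSi | iS | j.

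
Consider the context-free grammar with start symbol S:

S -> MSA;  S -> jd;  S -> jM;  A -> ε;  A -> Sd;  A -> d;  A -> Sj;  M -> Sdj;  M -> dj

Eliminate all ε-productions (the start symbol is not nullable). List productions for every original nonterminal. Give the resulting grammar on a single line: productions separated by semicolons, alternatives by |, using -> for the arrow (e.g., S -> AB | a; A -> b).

Nullable set: {A}.
S -> MSA: A nullable, giving MS | MSA.
Drop A -> ε.
Unchanged (no nullable symbols): S -> jM; S -> jd; A -> Sd; A -> Sj; A -> d; M -> Sdj; M -> dj.

S -> MS | jM | jd | MSA; A -> d | Sd | Sj; M -> dj | Sdj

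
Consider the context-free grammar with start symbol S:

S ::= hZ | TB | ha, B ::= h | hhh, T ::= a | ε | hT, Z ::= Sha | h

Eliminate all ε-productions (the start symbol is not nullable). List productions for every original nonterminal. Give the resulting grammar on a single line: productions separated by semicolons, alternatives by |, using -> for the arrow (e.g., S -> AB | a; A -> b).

Nullable set: {T}.
S -> TB: T nullable, giving B | TB.
Drop T -> ε.
T -> hT: T nullable, giving h | hT.
Unchanged (no nullable symbols): S -> hZ; S -> ha; B -> h; B -> hhh; T -> a; Z -> Sha; Z -> h.

S -> B | TB | hZ | ha; B -> h | hhh; T -> a | h | hT; Z -> h | Sha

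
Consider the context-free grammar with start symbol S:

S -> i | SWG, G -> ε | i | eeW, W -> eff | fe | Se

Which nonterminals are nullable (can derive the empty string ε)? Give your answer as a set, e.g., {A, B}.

Directly nullable (have an ε-rule): {G}.
Not nullable: S, W — each has a terminal in every rule's right-hand side or depends on a non-nullable symbol.

{G}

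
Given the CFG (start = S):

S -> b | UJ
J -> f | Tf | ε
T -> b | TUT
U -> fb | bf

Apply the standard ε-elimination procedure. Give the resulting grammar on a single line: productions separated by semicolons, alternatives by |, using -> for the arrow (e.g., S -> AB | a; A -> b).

Nullable set: {J}.
S -> UJ: J nullable, giving U | UJ.
Drop J -> ε.
Unchanged (no nullable symbols): S -> b; J -> Tf; J -> f; T -> TUT; T -> b; U -> bf; U -> fb.

S -> U | b | UJ; J -> f | Tf; T -> b | TUT; U -> bf | fb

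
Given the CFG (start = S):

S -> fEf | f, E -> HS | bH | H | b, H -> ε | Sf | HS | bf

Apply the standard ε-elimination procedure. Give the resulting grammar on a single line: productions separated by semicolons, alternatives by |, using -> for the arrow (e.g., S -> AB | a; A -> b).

S -> f | ff | fEf; E -> H | S | b | HS | bH; H -> S | HS | Sf | bf

Nullable set: {E, H}.
S -> fEf: E nullable, giving fEf | ff.
E -> H: H nullable, giving H.
E -> HS: H nullable, giving HS | S.
E -> bH: H nullable, giving b | bH.
Drop H -> ε.
H -> HS: H nullable, giving HS | S.
Unchanged (no nullable symbols): S -> f; E -> b; H -> Sf; H -> bf.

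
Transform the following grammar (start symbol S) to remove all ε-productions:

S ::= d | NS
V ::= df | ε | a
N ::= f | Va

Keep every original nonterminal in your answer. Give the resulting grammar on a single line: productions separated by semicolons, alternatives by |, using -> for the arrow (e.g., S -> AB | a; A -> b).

Nullable set: {V}.
N -> Va: V nullable, giving Va | a.
Drop V -> ε.
Unchanged (no nullable symbols): S -> NS; S -> d; N -> f; V -> a; V -> df.

S -> d | NS; N -> a | f | Va; V -> a | df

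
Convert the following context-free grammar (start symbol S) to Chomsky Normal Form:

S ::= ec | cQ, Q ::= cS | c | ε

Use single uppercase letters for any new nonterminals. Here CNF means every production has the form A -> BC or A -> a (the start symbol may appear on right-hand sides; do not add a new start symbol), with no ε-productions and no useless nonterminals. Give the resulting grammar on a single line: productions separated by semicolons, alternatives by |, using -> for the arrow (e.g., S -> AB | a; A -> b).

S -> c | AQ | BA; A -> c; B -> e; Q -> c | AS

Nullable: {Q}; after ε-elimination: S -> c | cQ | ec; Q -> c | cS.
No unit productions to eliminate.
TERM: introduce A -> c, B -> e and substitute in every rule of length ≥2.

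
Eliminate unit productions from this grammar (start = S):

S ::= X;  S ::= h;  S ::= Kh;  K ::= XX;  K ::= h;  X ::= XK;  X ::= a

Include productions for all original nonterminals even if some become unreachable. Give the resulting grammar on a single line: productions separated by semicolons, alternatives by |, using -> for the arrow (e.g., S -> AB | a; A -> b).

Unit productions: S->X.
Unit pairs (A ⇒* B via units): (S,X).
S: inherits non-unit rules of {S, X} → Kh | XK | a | h.
K: inherits non-unit rules of {K} → XX | h.
X: inherits non-unit rules of {X} → XK | a.

S -> a | h | Kh | XK; K -> h | XX; X -> a | XK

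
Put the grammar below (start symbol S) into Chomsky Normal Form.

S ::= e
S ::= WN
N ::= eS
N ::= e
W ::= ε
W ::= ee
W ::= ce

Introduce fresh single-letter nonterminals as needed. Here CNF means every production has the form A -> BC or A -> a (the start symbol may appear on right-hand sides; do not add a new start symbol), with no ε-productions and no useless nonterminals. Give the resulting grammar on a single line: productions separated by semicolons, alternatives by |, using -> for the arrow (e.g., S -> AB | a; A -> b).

Nullable: {W}; after ε-elimination: S -> N | e | WN; N -> e | eS; W -> ce | ee.
After unit-elimination: S -> e | WN | eS; N -> e | eS; W -> ce | ee.
TERM: introduce B -> c, A -> e and substitute in every rule of length ≥2.

S -> e | AS | WN; A -> e; B -> c; N -> e | AS; W -> AA | BA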